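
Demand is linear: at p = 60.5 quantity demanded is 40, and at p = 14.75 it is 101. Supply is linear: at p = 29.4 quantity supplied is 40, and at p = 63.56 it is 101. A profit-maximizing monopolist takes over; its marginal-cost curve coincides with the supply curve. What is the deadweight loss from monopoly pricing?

Demand slope = (14.75 − 60.5)/(101 − 40) = −0.75, so p = 90.5 − 0.75q.
Supply slope = (63.56 − 29.4)/(101 − 40) = 0.56, so p = 7 + 0.56q.
Competitive equilibrium: 90.5 − 0.75q = 7 + 0.56q → q* = 63.7405, p* = 42.6947.
Marginal revenue: MR = 90.5 − 1.5q. Set MR = MC: 90.5 − 1.5q = 7 + 0.56q → q_m = 40.534.
Price p_m = 90.5 − 0.75·40.534 = 60.0995; MC(q_m) = 7 + 0.56·40.534 = 29.699.
Competitive q* = 63.7405, so Δq = 23.2065; wedge = 60.0995 − 29.699 = 30.4005.
DWL = ½ × 23.2065 × 30.4005 = 352.74.

352.74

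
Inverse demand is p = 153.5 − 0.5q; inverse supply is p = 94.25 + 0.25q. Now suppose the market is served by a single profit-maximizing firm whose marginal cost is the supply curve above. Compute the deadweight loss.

374.46

Competitive equilibrium: 153.5 − 0.5q = 94.25 + 0.25q → q* = 79, p* = 114.
Marginal revenue: MR = 153.5 − q. Set MR = MC: 153.5 − q = 94.25 + 0.25q → q_m = 47.4.
Price p_m = 153.5 − 0.5·47.4 = 129.8; MC(q_m) = 94.25 + 0.25·47.4 = 106.1.
Competitive q* = 79, so Δq = 31.6; wedge = 129.8 − 106.1 = 23.7.
DWL = ½ × 31.6 × 23.7 = 374.46.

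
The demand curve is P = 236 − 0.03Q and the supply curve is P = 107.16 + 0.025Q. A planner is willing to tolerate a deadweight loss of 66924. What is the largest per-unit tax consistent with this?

Competitive equilibrium: 236 − 0.03Q = 107.16 + 0.025Q → Q* = 2342.5455, P* = 165.7236.
A tax t gives ΔQ = t/0.055 and wedge t, so DWL = t²/0.11.
t²/0.11 = 66924 → t² = 7361.64 → t = 85.8.

85.8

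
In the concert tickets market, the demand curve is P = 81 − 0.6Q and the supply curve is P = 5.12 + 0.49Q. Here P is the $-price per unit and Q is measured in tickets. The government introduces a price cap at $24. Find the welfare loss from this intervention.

$526.59

Competitive equilibrium: 81 − 0.6Q = 5.12 + 0.49Q → Q* = 69.6147, P* = 39.2312.
At the ceiling P = 24, quantity supplied = (24 − 5.12)/0.49 = 38.5306.
Willingness to pay at Q' = 38.5306: 81 − 0.6·38.5306 = 57.8816.
ΔQ = 69.6147 − 38.5306 = 31.0841; wedge = 57.8816 − 24 = 33.8816.
DWL = ½ × 31.0841 × 33.8816 = $526.59.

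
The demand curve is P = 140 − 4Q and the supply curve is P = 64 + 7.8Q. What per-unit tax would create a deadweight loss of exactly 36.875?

29.5

Competitive equilibrium: 140 − 4Q = 64 + 7.8Q → Q* = 6.4407, P* = 114.2373.
A tax t gives ΔQ = t/11.8 and wedge t, so DWL = t²/23.6.
t²/23.6 = 36.875 → t² = 870.25 → t = 29.5.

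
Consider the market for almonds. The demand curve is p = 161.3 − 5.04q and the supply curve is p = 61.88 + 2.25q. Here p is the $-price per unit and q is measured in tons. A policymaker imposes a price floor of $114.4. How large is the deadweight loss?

$68.41

Competitive equilibrium: 161.3 − 5.04q = 61.88 + 2.25q → q* = 13.6379, p* = 92.5652.
At the floor p = 114.4, quantity demanded = (161.3 − 114.4)/5.04 = 9.3056.
Sellers' marginal cost at q' = 9.3056: 61.88 + 2.25·9.3056 = 82.8176.
Δq = 13.6379 − 9.3056 = 4.3323; wedge = 114.4 − 82.8176 = 31.5824.
DWL = ½ × 4.3323 × 31.5824 = $68.41.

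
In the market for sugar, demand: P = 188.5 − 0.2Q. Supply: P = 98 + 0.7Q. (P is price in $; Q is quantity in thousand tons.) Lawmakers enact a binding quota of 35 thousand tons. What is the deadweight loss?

$1933.89 thousand

Competitive equilibrium: 188.5 − 0.2Q = 98 + 0.7Q → Q* = 100.5556, P* = 168.3889.
At Q = 35: demand price = 188.5 − 0.2·35 = 181.5; supply price = 98 + 0.7·35 = 122.5.
ΔQ = 100.5556 − 35 = 65.5556; wedge = 181.5 − 122.5 = 59.
Welfare loss = ½ × 65.5556 × 59 = $1933.89 thousand.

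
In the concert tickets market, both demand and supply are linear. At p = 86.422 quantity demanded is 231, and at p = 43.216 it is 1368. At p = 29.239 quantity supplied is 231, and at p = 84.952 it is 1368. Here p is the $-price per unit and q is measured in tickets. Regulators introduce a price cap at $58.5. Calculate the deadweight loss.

Demand slope = (43.216 − 86.422)/(1368 − 231) = −0.038, so p = 95.2 − 0.038q.
Supply slope = (84.952 − 29.239)/(1368 − 231) = 0.049, so p = 17.92 + 0.049q.
Competitive equilibrium: 95.2 − 0.038q = 17.92 + 0.049q → q* = 888.2759, p* = 61.4455.
At the ceiling p = 58.5, quantity supplied = (58.5 − 17.92)/0.049 = 828.1633.
Willingness to pay at q' = 828.1633: 95.2 − 0.038·828.1633 = 63.7298.
Δq = 888.2759 − 828.1633 = 60.1126; wedge = 63.7298 − 58.5 = 5.2298.
Deadweight loss = ½ × 60.1126 × 5.2298 = $157.19.

$157.19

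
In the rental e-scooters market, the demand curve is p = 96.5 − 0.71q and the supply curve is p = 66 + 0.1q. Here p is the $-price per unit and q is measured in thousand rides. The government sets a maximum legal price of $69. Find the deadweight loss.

$23.73 thousand

Competitive equilibrium: 96.5 − 0.71q = 66 + 0.1q → q* = 37.6543, p* = 69.7654.
At the ceiling p = 69, quantity supplied = (69 − 66)/0.1 = 30.
Willingness to pay at q' = 30: 96.5 − 0.71·30 = 75.2.
Δq = 37.6543 − 30 = 7.6543; wedge = 75.2 − 69 = 6.2.
The triangle = ½ × 7.6543 × 6.2 = $23.73 thousand.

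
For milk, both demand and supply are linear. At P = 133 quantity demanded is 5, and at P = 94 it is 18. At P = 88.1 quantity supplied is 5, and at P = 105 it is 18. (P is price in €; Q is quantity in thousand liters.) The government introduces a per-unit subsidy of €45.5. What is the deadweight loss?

Demand slope = (94 − 133)/(18 − 5) = −3, so P = 148 − 3Q.
Supply slope = (105 − 88.1)/(18 − 5) = 1.3, so P = 81.6 + 1.3Q.
Competitive equilibrium: 148 − 3Q = 81.6 + 1.3Q → Q* = 15.4419, P* = 101.6744.
The subsidy lowers effective supply by 45.5: P = 36.1 + 1.3Q.
New quantity: 148 − 3Q = 36.1 + 1.3Q → Q' = 26.0233.
Overproduction ΔQ = 26.0233 − 15.4419 = 10.5814; wedge = subsidy = 45.5.
DWL = ½ × 10.5814 × 45.5 = €240.73 thousand.

€240.73 thousand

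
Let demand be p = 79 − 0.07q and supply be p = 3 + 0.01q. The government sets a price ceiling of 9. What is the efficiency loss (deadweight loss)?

4900

Competitive equilibrium: 79 − 0.07q = 3 + 0.01q → q* = 950, p* = 12.5.
At the ceiling p = 9, quantity supplied = (9 − 3)/0.01 = 600.
Willingness to pay at q' = 600: 79 − 0.07·600 = 37.
Δq = 950 − 600 = 350; wedge = 37 − 9 = 28.
Welfare loss = ½ × 350 × 28 = 4900.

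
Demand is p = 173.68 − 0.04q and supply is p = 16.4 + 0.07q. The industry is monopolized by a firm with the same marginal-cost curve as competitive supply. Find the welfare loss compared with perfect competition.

Competitive equilibrium: 173.68 − 0.04q = 16.4 + 0.07q → q* = 1429.81818, p* = 116.48727.
Marginal revenue: MR = 173.68 − 0.08q. Set MR = MC: 173.68 − 0.08q = 16.4 + 0.07q → q_m = 1048.53333.
Price p_m = 173.68 − 0.04·1048.53333 = 131.73867; MC(q_m) = 16.4 + 0.07·1048.53333 = 89.79733.
Competitive q* = 1429.81818, so Δq = 381.28485; wedge = 131.73867 − 89.79733 = 41.94134.
The triangle = ½ × 381.28485 × 41.94134 = 7995.80.

7995.80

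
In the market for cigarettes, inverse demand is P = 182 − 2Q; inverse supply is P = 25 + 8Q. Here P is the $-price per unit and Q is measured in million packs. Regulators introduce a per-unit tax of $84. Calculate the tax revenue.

Competitive equilibrium: 182 − 2Q = 25 + 8Q → Q* = 15.7, P* = 150.6.
With the tax, the buyer price exceeds the seller price by 84: (182 − 2Q) − (25 + 8Q) = 84 → Q' = 7.3.
Tax revenue = 84 × 7.3 = $613.20 million.

$613.20 million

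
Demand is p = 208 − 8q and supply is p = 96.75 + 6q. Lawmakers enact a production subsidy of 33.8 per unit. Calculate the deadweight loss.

40.80

Competitive equilibrium: 208 − 8q = 96.75 + 6q → q* = 7.9464, p* = 144.4286.
The subsidy lowers effective supply by 33.8: p = 62.95 + 6q.
New quantity: 208 − 8q = 62.95 + 6q → q' = 10.3607.
Overproduction Δq = 10.3607 − 7.9464 = 2.4143; wedge = subsidy = 33.8.
DWL = ½ × 2.4143 × 33.8 = 40.80.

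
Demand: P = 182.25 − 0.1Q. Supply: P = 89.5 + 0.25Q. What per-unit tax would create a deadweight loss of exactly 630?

Competitive equilibrium: 182.25 − 0.1Q = 89.5 + 0.25Q → Q* = 265, P* = 155.75.
A tax t gives ΔQ = t/0.35 and wedge t, so DWL = t²/0.7.
t²/0.7 = 630 → t² = 441 → t = 21.

21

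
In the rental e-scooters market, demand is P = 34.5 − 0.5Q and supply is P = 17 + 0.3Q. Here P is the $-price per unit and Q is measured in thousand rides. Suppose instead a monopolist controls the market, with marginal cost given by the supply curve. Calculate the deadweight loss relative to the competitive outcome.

$28.31 thousand

Competitive equilibrium: 34.5 − 0.5Q = 17 + 0.3Q → Q* = 21.875, P* = 23.5625.
Marginal revenue: MR = 34.5 − Q. Set MR = MC: 34.5 − Q = 17 + 0.3Q → Q_m = 13.4615.
Price P_m = 34.5 − 0.5·13.4615 = 27.7693; MC(Q_m) = 17 + 0.3·13.4615 = 21.0385.
Competitive Q* = 21.875, so ΔQ = 8.4135; wedge = 27.7693 − 21.0385 = 6.7308.
DWL = ½ × 8.4135 × 6.7308 = $28.31 thousand.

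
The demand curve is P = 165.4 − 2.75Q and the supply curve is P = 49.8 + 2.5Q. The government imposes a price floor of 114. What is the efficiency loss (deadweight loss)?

Competitive equilibrium: 165.4 − 2.75Q = 49.8 + 2.5Q → Q* = 22.019, P* = 104.8476.
At the floor P = 114, quantity demanded = (165.4 − 114)/2.75 = 18.6909.
Sellers' marginal cost at Q' = 18.6909: 49.8 + 2.5·18.6909 = 96.5273.
ΔQ = 22.019 − 18.6909 = 3.3281; wedge = 114 − 96.5273 = 17.4727.
The triangle = ½ × 3.3281 × 17.4727 = 29.08.

29.08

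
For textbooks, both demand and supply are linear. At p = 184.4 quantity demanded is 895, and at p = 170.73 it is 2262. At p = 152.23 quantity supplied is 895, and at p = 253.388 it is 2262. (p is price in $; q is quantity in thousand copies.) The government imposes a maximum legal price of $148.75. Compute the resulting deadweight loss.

Demand slope = (170.73 − 184.4)/(2262 − 895) = −0.01, so p = 193.35 − 0.01q.
Supply slope = (253.388 − 152.23)/(2262 − 895) = 0.074, so p = 86 + 0.074q.
Competitive equilibrium: 193.35 − 0.01q = 86 + 0.074q → q* = 1277.9762, p* = 180.5702.
At the ceiling p = 148.75, quantity supplied = (148.75 − 86)/0.074 = 847.973.
Willingness to pay at q' = 847.973: 193.35 − 0.01·847.973 = 184.8703.
Δq = 1277.9762 − 847.973 = 430.0032; wedge = 184.8703 − 148.75 = 36.1203.
Deadweight loss = ½ × 430.0032 × 36.1203 = $7765.92 thousand.

$7765.92 thousand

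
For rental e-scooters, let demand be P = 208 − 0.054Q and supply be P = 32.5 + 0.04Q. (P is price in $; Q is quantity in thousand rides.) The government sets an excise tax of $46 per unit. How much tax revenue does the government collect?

$63372.34 thousand

Competitive equilibrium: 208 − 0.054Q = 32.5 + 0.04Q → Q* = 1867.0213, P* = 107.1809.
With the tax, the buyer price exceeds the seller price by 46: (208 − 0.054Q) − (32.5 + 0.04Q) = 46 → Q' = 1377.6596.
Tax revenue = 46 × 1377.6596 = $63372.34 thousand.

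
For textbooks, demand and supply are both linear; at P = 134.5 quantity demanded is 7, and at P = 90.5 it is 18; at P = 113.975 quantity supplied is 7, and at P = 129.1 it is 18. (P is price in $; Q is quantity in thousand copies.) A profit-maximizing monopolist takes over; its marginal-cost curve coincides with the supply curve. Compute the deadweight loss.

$57.26 thousand

Demand slope = (90.5 − 134.5)/(18 − 7) = −4, so P = 162.5 − 4Q.
Supply slope = (129.1 − 113.975)/(18 − 7) = 1.375, so P = 104.35 + 1.375Q.
Competitive equilibrium: 162.5 − 4Q = 104.35 + 1.375Q → Q* = 10.8186, P* = 119.2256.
Marginal revenue: MR = 162.5 − 8Q. Set MR = MC: 162.5 − 8Q = 104.35 + 1.375Q → Q_m = 6.2027.
Price P_m = 162.5 − 4·6.2027 = 137.6892; MC(Q_m) = 104.35 + 1.375·6.2027 = 112.8787.
Competitive Q* = 10.8186, so ΔQ = 4.6159; wedge = 137.6892 − 112.8787 = 24.8105.
The triangle = ½ × 4.6159 × 24.8105 = $57.26 thousand.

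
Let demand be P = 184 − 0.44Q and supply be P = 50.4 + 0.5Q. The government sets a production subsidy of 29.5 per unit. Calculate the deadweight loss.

Competitive equilibrium: 184 − 0.44Q = 50.4 + 0.5Q → Q* = 142.1277, P* = 121.4638.
The subsidy lowers effective supply by 29.5: P = 20.9 + 0.5Q.
New quantity: 184 − 0.44Q = 20.9 + 0.5Q → Q' = 173.5106.
Overproduction ΔQ = 173.5106 − 142.1277 = 31.3829; wedge = subsidy = 29.5.
DWL = ½ × 31.3829 × 29.5 = 462.90.

462.90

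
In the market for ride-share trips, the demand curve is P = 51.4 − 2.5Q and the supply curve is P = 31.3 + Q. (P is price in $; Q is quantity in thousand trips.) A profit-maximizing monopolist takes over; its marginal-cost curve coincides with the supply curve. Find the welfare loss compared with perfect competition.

Competitive equilibrium: 51.4 − 2.5Q = 31.3 + Q → Q* = 5.7429, P* = 37.0429.
Marginal revenue: MR = 51.4 − 5Q. Set MR = MC: 51.4 − 5Q = 31.3 + Q → Q_m = 3.35.
Price P_m = 51.4 − 2.5·3.35 = 43.025; MC(Q_m) = 31.3 + 1·3.35 = 34.65.
Competitive Q* = 5.7429, so ΔQ = 2.3929; wedge = 43.025 − 34.65 = 8.375.
The triangle = ½ × 2.3929 × 8.375 = $10.02 thousand.

$10.02 thousand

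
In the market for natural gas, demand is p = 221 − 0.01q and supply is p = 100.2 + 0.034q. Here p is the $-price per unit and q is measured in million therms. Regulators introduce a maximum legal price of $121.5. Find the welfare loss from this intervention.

Competitive equilibrium: 221 − 0.01q = 100.2 + 0.034q → q* = 2745.4545, p* = 193.5455.
At the ceiling p = 121.5, quantity supplied = (121.5 − 100.2)/0.034 = 626.4706.
Willingness to pay at q' = 626.4706: 221 − 0.01·626.4706 = 214.7353.
Δq = 2745.4545 − 626.4706 = 2118.9839; wedge = 214.7353 − 121.5 = 93.2353.
Welfare loss = ½ × 2118.9839 × 93.2353 = $98782.05 million.

$98782.05 million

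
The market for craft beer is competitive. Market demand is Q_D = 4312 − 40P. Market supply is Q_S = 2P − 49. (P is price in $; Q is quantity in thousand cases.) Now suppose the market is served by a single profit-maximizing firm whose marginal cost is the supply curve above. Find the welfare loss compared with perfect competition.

$13.65 thousand

In inverse form: demand P = 107.8 − 0.025Q, supply P = 24.5 + 0.5Q.
Competitive equilibrium: 107.8 − 0.025Q = 24.5 + 0.5Q → Q* = 158.6667, P* = 103.8333.
Marginal revenue: MR = 107.8 − 0.05Q. Set MR = MC: 107.8 − 0.05Q = 24.5 + 0.5Q → Q_m = 151.4545.
Price P_m = 107.8 − 0.025·151.4545 = 104.0136; MC(Q_m) = 24.5 + 0.5·151.4545 = 100.2273.
Competitive Q* = 158.6667, so ΔQ = 7.2122; wedge = 104.0136 − 100.2273 = 3.7863.
DWL = ½ × 7.2122 × 3.7863 = $13.65 thousand.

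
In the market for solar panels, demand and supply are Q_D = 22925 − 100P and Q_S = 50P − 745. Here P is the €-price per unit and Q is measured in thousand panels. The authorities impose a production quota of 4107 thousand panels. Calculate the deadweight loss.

€138441.66 thousand

In inverse form: demand P = 229.25 − 0.01Q, supply P = 14.9 + 0.02Q.
Competitive equilibrium: 229.25 − 0.01Q = 14.9 + 0.02Q → Q* = 7145, P* = 157.8.
At Q = 4107: demand price = 229.25 − 0.01·4107 = 188.18; supply price = 14.9 + 0.02·4107 = 97.04.
ΔQ = 7145 − 4107 = 3038; wedge = 188.18 − 97.04 = 91.14.
DWL = ½ × 3038 × 91.14 = €138441.66 thousand.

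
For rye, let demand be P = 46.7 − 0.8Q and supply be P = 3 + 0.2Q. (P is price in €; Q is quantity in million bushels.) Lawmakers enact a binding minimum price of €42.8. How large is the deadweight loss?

Competitive equilibrium: 46.7 − 0.8Q = 3 + 0.2Q → Q* = 43.7, P* = 11.74.
At the floor P = 42.8, quantity demanded = (46.7 − 42.8)/0.8 = 4.875.
Sellers' marginal cost at Q' = 4.875: 3 + 0.2·4.875 = 3.975.
ΔQ = 43.7 − 4.875 = 38.825; wedge = 42.8 − 3.975 = 38.825.
DWL = ½ × 38.825 × 38.825 = €753.69 million.

€753.69 million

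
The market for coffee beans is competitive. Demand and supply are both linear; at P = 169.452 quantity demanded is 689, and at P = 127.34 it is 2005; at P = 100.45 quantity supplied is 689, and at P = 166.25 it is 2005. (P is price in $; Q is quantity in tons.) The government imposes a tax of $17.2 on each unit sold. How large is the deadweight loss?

$1803.90

Demand slope = (127.34 − 169.452)/(2005 − 689) = −0.032, so P = 191.5 − 0.032Q.
Supply slope = (166.25 − 100.45)/(2005 − 689) = 0.05, so P = 66 + 0.05Q.
Competitive equilibrium: 191.5 − 0.032Q = 66 + 0.05Q → Q* = 1530.4878, P* = 142.5244.
With the tax, the buyer price exceeds the seller price by 17.2: (191.5 − 0.032Q) − (66 + 0.05Q) = 17.2 → Q' = 1320.7317.
ΔQ = 1530.4878 − 1320.7317 = 209.7561; the wedge equals the tax, 17.2.
Welfare loss = ½ × 209.7561 × 17.2 = $1803.90.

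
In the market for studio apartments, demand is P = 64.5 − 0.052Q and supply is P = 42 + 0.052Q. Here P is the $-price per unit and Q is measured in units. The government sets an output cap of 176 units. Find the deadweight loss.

$84.65

Competitive equilibrium: 64.5 − 0.052Q = 42 + 0.052Q → Q* = 216.3462, P* = 53.25.
At Q = 176: demand price = 64.5 − 0.052·176 = 55.348; supply price = 42 + 0.052·176 = 51.152.
ΔQ = 216.3462 − 176 = 40.3462; wedge = 55.348 − 51.152 = 4.196.
The triangle = ½ × 40.3462 × 4.196 = $84.65.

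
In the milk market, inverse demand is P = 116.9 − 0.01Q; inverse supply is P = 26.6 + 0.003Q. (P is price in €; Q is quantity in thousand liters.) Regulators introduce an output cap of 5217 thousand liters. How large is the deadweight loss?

Competitive equilibrium: 116.9 − 0.01Q = 26.6 + 0.003Q → Q* = 6946.1538, P* = 47.4385.
At Q = 5217: demand price = 116.9 − 0.01·5217 = 64.73; supply price = 26.6 + 0.003·5217 = 42.251.
ΔQ = 6946.1538 − 5217 = 1729.1538; wedge = 64.73 − 42.251 = 22.479.
Welfare loss = ½ × 1729.1538 × 22.479 = €19434.82 thousand.

€19434.82 thousand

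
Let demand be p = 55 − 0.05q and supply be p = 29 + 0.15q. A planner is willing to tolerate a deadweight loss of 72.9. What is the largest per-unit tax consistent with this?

5.4

Competitive equilibrium: 55 − 0.05q = 29 + 0.15q → q* = 130, p* = 48.5.
A tax t gives Δq = t/0.2 and wedge t, so DWL = t²/0.4.
t²/0.4 = 72.9 → t² = 29.16 → t = 5.4.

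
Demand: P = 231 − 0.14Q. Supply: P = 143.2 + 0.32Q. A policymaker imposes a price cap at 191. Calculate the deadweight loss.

Competitive equilibrium: 231 − 0.14Q = 143.2 + 0.32Q → Q* = 190.8696, P* = 204.2783.
At the ceiling P = 191, quantity supplied = (191 − 143.2)/0.32 = 149.375.
Willingness to pay at Q' = 149.375: 231 − 0.14·149.375 = 210.0875.
ΔQ = 190.8696 − 149.375 = 41.4946; wedge = 210.0875 − 191 = 19.0875.
Welfare loss = ½ × 41.4946 × 19.0875 = 396.01.

396.01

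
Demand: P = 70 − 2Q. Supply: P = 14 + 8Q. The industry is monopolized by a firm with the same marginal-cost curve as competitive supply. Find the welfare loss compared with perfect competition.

4.36

Competitive equilibrium: 70 − 2Q = 14 + 8Q → Q* = 5.6, P* = 58.8.
Marginal revenue: MR = 70 − 4Q. Set MR = MC: 70 − 4Q = 14 + 8Q → Q_m = 4.6667.
Price P_m = 70 − 2·4.6667 = 60.6666; MC(Q_m) = 14 + 8·4.6667 = 51.3336.
Competitive Q* = 5.6, so ΔQ = 0.9333; wedge = 60.6666 − 51.3336 = 9.333.
Deadweight loss = ½ × 0.9333 × 9.333 = 4.36.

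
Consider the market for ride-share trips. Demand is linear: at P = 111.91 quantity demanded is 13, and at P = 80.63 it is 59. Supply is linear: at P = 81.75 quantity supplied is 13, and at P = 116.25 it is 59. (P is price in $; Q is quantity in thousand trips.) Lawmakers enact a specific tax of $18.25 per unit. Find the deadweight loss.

$116.46 thousand

Demand slope = (80.63 − 111.91)/(59 − 13) = −0.68, so P = 120.75 − 0.68Q.
Supply slope = (116.25 − 81.75)/(59 − 13) = 0.75, so P = 72 + 0.75Q.
Competitive equilibrium: 120.75 − 0.68Q = 72 + 0.75Q → Q* = 34.0909, P* = 97.5682.
With the tax, the buyer price exceeds the seller price by 18.25: (120.75 − 0.68Q) − (72 + 0.75Q) = 18.25 → Q' = 21.3287.
ΔQ = 34.0909 − 21.3287 = 12.7622; the wedge equals the tax, 18.25.
Deadweight loss = ½ × 12.7622 × 18.25 = $116.46 thousand.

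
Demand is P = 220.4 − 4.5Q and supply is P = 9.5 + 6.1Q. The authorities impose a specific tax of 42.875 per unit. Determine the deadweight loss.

86.71

Competitive equilibrium: 220.4 − 4.5Q = 9.5 + 6.1Q → Q* = 19.8962, P* = 130.867.
With the tax, the buyer price exceeds the seller price by 42.875: (220.4 − 4.5Q) − (9.5 + 6.1Q) = 42.875 → Q' = 15.8514.
ΔQ = 19.8962 − 15.8514 = 4.0448; the wedge equals the tax, 42.875.
Welfare loss = ½ × 4.0448 × 42.875 = 86.71.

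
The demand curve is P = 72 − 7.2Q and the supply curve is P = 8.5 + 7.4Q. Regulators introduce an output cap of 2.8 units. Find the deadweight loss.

17.52

Competitive equilibrium: 72 − 7.2Q = 8.5 + 7.4Q → Q* = 4.3493, P* = 40.6849.
At Q = 2.8: demand price = 72 − 7.2·2.8 = 51.84; supply price = 8.5 + 7.4·2.8 = 29.22.
ΔQ = 4.3493 − 2.8 = 1.5493; wedge = 51.84 − 29.22 = 22.62.
Welfare loss = ½ × 1.5493 × 22.62 = 17.52.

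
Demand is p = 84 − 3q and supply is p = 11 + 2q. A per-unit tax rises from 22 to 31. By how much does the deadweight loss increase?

47.70

Competitive equilibrium: 84 − 3q = 11 + 2q → q* = 14.6, p* = 40.2.
For a per-unit tax t: Δq = t/5, so DWL = ½·t·(t/5) = t²/10.
At t = 22: DWL = 48.4. At t = 31: DWL = 96.1.
Increase = 96.1 − 48.4 = 47.70.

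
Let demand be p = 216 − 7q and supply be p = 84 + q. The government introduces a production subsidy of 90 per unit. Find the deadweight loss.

506.25

Competitive equilibrium: 216 − 7q = 84 + q → q* = 16.5, p* = 100.5.
The subsidy lowers effective supply by 90: p = q − 6.
New quantity: 216 − 7q = q − 6 → q' = 27.75.
Overproduction Δq = 27.75 − 16.5 = 11.25; wedge = subsidy = 90.
Welfare loss = ½ × 11.25 × 90 = 506.25.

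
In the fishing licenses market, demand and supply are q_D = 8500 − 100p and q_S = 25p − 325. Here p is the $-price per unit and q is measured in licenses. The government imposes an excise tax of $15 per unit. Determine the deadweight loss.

In inverse form: demand p = 85 − 0.01q, supply p = 13 + 0.04q.
Competitive equilibrium: 85 − 0.01q = 13 + 0.04q → q* = 1440, p* = 70.6.
With the tax, the buyer price exceeds the seller price by 15: (85 − 0.01q) − (13 + 0.04q) = 15 → q' = 1140.
Δq = 1440 − 1140 = 300; the wedge equals the tax, 15.
Deadweight loss = ½ × 300 × 15 = $2250.

$2250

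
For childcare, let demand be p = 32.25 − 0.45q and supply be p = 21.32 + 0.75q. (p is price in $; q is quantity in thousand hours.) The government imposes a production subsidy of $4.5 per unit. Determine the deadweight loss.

Competitive equilibrium: 32.25 − 0.45q = 21.32 + 0.75q → q* = 9.1083, p* = 28.1513.
The subsidy lowers effective supply by 4.5: p = 16.82 + 0.75q.
New quantity: 32.25 − 0.45q = 16.82 + 0.75q → q' = 12.8583.
Overproduction Δq = 12.8583 − 9.1083 = 3.75; wedge = subsidy = 4.5.
The triangle = ½ × 3.75 × 4.5 = $8.44 thousand.

$8.44 thousand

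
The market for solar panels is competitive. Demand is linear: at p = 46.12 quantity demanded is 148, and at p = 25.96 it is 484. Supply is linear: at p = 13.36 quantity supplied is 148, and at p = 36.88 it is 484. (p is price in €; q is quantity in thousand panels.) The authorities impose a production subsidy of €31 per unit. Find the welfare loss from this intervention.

€3696.15 thousand

Demand slope = (25.96 − 46.12)/(484 − 148) = −0.06, so p = 55 − 0.06q.
Supply slope = (36.88 − 13.36)/(484 − 148) = 0.07, so p = 3 + 0.07q.
Competitive equilibrium: 55 − 0.06q = 3 + 0.07q → q* = 400, p* = 31.
The subsidy lowers effective supply by 31: p = 0.07q − 28.
New quantity: 55 − 0.06q = 0.07q − 28 → q' = 638.4615.
Overproduction Δq = 638.4615 − 400 = 238.4615; wedge = subsidy = 31.
Welfare loss = ½ × 238.4615 × 31 = €3696.15 thousand.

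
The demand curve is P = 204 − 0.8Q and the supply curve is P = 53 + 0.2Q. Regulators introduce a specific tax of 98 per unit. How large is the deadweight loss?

4802

Competitive equilibrium: 204 − 0.8Q = 53 + 0.2Q → Q* = 151, P* = 83.2.
With the tax, the buyer price exceeds the seller price by 98: (204 − 0.8Q) − (53 + 0.2Q) = 98 → Q' = 53.
ΔQ = 151 − 53 = 98; the wedge equals the tax, 98.
The triangle = ½ × 98 × 98 = 4802.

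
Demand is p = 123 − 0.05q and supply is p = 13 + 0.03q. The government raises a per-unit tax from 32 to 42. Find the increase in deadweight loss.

Competitive equilibrium: 123 − 0.05q = 13 + 0.03q → q* = 1375, p* = 54.25.
For a per-unit tax t: Δq = t/0.08, so DWL = ½·t·(t/0.08) = t²/0.16.
At t = 32: DWL = 6400. At t = 42: DWL = 11025.
Increase = 11025 − 6400 = 4625.

4625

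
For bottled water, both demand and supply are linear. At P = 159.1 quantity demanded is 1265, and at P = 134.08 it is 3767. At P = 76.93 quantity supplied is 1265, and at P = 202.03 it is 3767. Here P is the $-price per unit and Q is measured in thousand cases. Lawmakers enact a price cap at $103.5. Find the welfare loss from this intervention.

$21072.35 thousand

Demand slope = (134.08 − 159.1)/(3767 − 1265) = −0.01, so P = 171.75 − 0.01Q.
Supply slope = (202.03 − 76.93)/(3767 − 1265) = 0.05, so P = 13.68 + 0.05Q.
Competitive equilibrium: 171.75 − 0.01Q = 13.68 + 0.05Q → Q* = 2634.5, P* = 145.405.
At the ceiling P = 103.5, quantity supplied = (103.5 − 13.68)/0.05 = 1796.4.
Willingness to pay at Q' = 1796.4: 171.75 − 0.01·1796.4 = 153.786.
ΔQ = 2634.5 − 1796.4 = 838.1; wedge = 153.786 − 103.5 = 50.286.
The triangle = ½ × 838.1 × 50.286 = $21072.35 thousand.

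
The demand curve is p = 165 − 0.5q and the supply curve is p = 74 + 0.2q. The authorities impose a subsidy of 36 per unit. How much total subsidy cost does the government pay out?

6531.43

Competitive equilibrium: 165 − 0.5q = 74 + 0.2q → q* = 130, p* = 100.
The subsidy lowers effective supply by 36: p = 38 + 0.2q.
New quantity: 165 − 0.5q = 38 + 0.2q → q' = 181.4286.
Total subsidy cost = 36 × 181.4286 = 6531.43.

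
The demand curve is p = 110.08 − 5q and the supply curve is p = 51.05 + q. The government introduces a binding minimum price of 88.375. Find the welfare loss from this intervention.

90.66

Competitive equilibrium: 110.08 − 5q = 51.05 + q → q* = 9.8383, p* = 60.8883.
At the floor p = 88.375, quantity demanded = (110.08 − 88.375)/5 = 4.341.
Sellers' marginal cost at q' = 4.341: 51.05 + 1·4.341 = 55.391.
Δq = 9.8383 − 4.341 = 5.4973; wedge = 88.375 − 55.391 = 32.984.
Welfare loss = ½ × 5.4973 × 32.984 = 90.66.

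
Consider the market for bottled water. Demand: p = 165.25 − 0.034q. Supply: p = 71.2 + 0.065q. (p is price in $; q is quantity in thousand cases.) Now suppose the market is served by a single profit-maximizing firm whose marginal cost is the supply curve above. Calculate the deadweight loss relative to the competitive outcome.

$2919.49 thousand

Competitive equilibrium: 165.25 − 0.034q = 71.2 + 0.065q → q* = 950, p* = 132.95.
Marginal revenue: MR = 165.25 − 0.068q. Set MR = MC: 165.25 − 0.068q = 71.2 + 0.065q → q_m = 707.14286.
Price p_m = 165.25 − 0.034·707.14286 = 141.20714; MC(q_m) = 71.2 + 0.065·707.14286 = 117.16429.
Competitive q* = 950, so Δq = 242.85714; wedge = 141.20714 − 117.16429 = 24.04285.
The triangle = ½ × 242.85714 × 24.04285 = $2919.49 thousand.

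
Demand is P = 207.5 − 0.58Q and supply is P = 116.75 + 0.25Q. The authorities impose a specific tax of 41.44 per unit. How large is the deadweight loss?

Competitive equilibrium: 207.5 − 0.58Q = 116.75 + 0.25Q → Q* = 109.3373, P* = 144.0843.
With the tax, the buyer price exceeds the seller price by 41.44: (207.5 − 0.58Q) − (116.75 + 0.25Q) = 41.44 → Q' = 59.4096.
ΔQ = 109.3373 − 59.4096 = 49.9277; the wedge equals the tax, 41.44.
Welfare loss = ½ × 49.9277 × 41.44 = 1034.50.

1034.50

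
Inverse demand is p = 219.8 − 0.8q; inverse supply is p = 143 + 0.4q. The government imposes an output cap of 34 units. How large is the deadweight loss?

Competitive equilibrium: 219.8 − 0.8q = 143 + 0.4q → q* = 64, p* = 168.6.
At q = 34: demand price = 219.8 − 0.8·34 = 192.6; supply price = 143 + 0.4·34 = 156.6.
Δq = 64 − 34 = 30; wedge = 192.6 − 156.6 = 36.
The triangle = ½ × 30 × 36 = 540.

540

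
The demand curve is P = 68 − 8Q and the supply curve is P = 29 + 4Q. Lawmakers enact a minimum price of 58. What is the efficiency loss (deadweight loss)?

Competitive equilibrium: 68 − 8Q = 29 + 4Q → Q* = 3.25, P* = 42.
At the floor P = 58, quantity demanded = (68 − 58)/8 = 1.25.
Sellers' marginal cost at Q' = 1.25: 29 + 4·1.25 = 34.
ΔQ = 3.25 − 1.25 = 2; wedge = 58 − 34 = 24.
Deadweight loss = ½ × 2 × 24 = 24.

24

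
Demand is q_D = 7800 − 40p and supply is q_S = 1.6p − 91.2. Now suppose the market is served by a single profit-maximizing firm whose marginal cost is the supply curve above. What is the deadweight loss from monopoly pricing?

In inverse form: demand p = 195 − 0.025q, supply p = 57 + 0.625q.
Competitive equilibrium: 195 − 0.025q = 57 + 0.625q → q* = 212.30769, p* = 189.69231.
Marginal revenue: MR = 195 − 0.05q. Set MR = MC: 195 − 0.05q = 57 + 0.625q → q_m = 204.44444.
Price p_m = 195 − 0.025·204.44444 = 189.88889; MC(q_m) = 57 + 0.625·204.44444 = 184.77778.
Competitive q* = 212.30769, so Δq = 7.86325; wedge = 189.88889 − 184.77778 = 5.11111.
Deadweight loss = ½ × 7.86325 × 5.11111 = 20.09.

20.09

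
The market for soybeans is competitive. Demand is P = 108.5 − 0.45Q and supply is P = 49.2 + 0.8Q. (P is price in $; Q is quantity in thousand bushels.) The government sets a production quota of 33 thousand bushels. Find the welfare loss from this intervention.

$130.321 thousand

Competitive equilibrium: 108.5 − 0.45Q = 49.2 + 0.8Q → Q* = 47.44, P* = 87.152.
At Q = 33: demand price = 108.5 − 0.45·33 = 93.65; supply price = 49.2 + 0.8·33 = 75.6.
ΔQ = 47.44 − 33 = 14.44; wedge = 93.65 − 75.6 = 18.05.
Deadweight loss = ½ × 14.44 × 18.05 = $130.321 thousand.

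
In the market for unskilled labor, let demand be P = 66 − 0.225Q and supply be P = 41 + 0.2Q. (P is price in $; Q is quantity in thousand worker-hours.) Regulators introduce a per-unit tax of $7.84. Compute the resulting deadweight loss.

$72.31 thousand

Competitive equilibrium: 66 − 0.225Q = 41 + 0.2Q → Q* = 58.8235, P* = 52.7647.
With the tax, the buyer price exceeds the seller price by 7.84: (66 − 0.225Q) − (41 + 0.2Q) = 7.84 → Q' = 40.3765.
ΔQ = 58.8235 − 40.3765 = 18.447; the wedge equals the tax, 7.84.
DWL = ½ × 18.447 × 7.84 = $72.31 thousand.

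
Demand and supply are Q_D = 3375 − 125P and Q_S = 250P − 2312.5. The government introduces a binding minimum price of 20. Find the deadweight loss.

2190.10

In inverse form: demand P = 27 − 0.008Q, supply P = 9.25 + 0.004Q.
Competitive equilibrium: 27 − 0.008Q = 9.25 + 0.004Q → Q* = 1479.1667, P* = 15.1667.
At the floor P = 20, quantity demanded = (27 − 20)/0.008 = 875.
Sellers' marginal cost at Q' = 875: 9.25 + 0.004·875 = 12.75.
ΔQ = 1479.1667 − 875 = 604.1667; wedge = 20 − 12.75 = 7.25.
Deadweight loss = ½ × 604.1667 × 7.25 = 2190.10.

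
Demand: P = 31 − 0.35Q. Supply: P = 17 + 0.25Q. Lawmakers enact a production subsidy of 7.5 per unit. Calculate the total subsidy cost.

268.75

Competitive equilibrium: 31 − 0.35Q = 17 + 0.25Q → Q* = 23.3333, P* = 22.8333.
The subsidy lowers effective supply by 7.5: P = 9.5 + 0.25Q.
New quantity: 31 − 0.35Q = 9.5 + 0.25Q → Q' = 35.8333.
Total subsidy cost = 7.5 × 35.8333 = 268.75.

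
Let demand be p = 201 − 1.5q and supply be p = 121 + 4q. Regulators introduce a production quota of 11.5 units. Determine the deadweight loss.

25.51

Competitive equilibrium: 201 − 1.5q = 121 + 4q → q* = 14.5455, p* = 179.1818.
At q = 11.5: demand price = 201 − 1.5·11.5 = 183.75; supply price = 121 + 4·11.5 = 167.
Δq = 14.5455 − 11.5 = 3.0455; wedge = 183.75 − 167 = 16.75.
Deadweight loss = ½ × 3.0455 × 16.75 = 25.51.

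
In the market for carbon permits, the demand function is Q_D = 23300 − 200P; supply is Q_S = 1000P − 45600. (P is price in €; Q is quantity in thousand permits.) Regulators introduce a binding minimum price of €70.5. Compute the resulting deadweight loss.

€20540.83 thousand

In inverse form: demand P = 116.5 − 0.005Q, supply P = 45.6 + 0.001Q.
Competitive equilibrium: 116.5 − 0.005Q = 45.6 + 0.001Q → Q* = 11816.6667, P* = 57.4167.
At the floor P = 70.5, quantity demanded = (116.5 − 70.5)/0.005 = 9200.
Sellers' marginal cost at Q' = 9200: 45.6 + 0.001·9200 = 54.8.
ΔQ = 11816.6667 − 9200 = 2616.6667; wedge = 70.5 − 54.8 = 15.7.
Deadweight loss = ½ × 2616.6667 × 15.7 = €20540.83 thousand.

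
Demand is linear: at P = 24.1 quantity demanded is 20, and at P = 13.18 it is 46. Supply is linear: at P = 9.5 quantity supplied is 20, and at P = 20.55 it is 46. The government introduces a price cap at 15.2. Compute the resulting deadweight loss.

Demand slope = (13.18 − 24.1)/(46 − 20) = −0.42, so P = 32.5 − 0.42Q.
Supply slope = (20.55 − 9.5)/(46 − 20) = 0.425, so P = 1 + 0.425Q.
Competitive equilibrium: 32.5 − 0.42Q = 1 + 0.425Q → Q* = 37.2781, P* = 16.8432.
At the ceiling P = 15.2, quantity supplied = (15.2 − 1)/0.425 = 33.4118.
Willingness to pay at Q' = 33.4118: 32.5 − 0.42·33.4118 = 18.467.
ΔQ = 37.2781 − 33.4118 = 3.8663; wedge = 18.467 − 15.2 = 3.267.
Deadweight loss = ½ × 3.8663 × 3.267 = 6.32.

6.32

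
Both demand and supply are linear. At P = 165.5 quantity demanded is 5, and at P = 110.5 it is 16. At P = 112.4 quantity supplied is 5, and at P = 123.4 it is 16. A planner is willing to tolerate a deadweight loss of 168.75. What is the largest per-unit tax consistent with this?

Demand slope = (110.5 − 165.5)/(16 − 5) = −5, so P = 190.5 − 5Q.
Supply slope = (123.4 − 112.4)/(16 − 5) = 1, so P = 107.4 + Q.
Competitive equilibrium: 190.5 − 5Q = 107.4 + Q → Q* = 13.85, P* = 121.25.
A tax t gives ΔQ = t/6 and wedge t, so DWL = t²/12.
t²/12 = 168.75 → t² = 2025 → t = 45.

45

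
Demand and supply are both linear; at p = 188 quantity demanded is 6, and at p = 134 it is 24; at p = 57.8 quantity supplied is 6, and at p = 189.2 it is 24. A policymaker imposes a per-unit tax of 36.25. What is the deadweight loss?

63.79

Demand slope = (134 − 188)/(24 − 6) = −3, so p = 206 − 3q.
Supply slope = (189.2 − 57.8)/(24 − 6) = 7.3, so p = 14 + 7.3q.
Competitive equilibrium: 206 − 3q = 14 + 7.3q → q* = 18.6408, p* = 150.0777.
With the tax, the buyer price exceeds the seller price by 36.25: (206 − 3q) − (14 + 7.3q) = 36.25 → q' = 15.1214.
Δq = 18.6408 − 15.1214 = 3.5194; the wedge equals the tax, 36.25.
Welfare loss = ½ × 3.5194 × 36.25 = 63.79.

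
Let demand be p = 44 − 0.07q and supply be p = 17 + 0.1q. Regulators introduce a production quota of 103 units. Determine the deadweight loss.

Competitive equilibrium: 44 − 0.07q = 17 + 0.1q → q* = 158.8235, p* = 32.8824.
At q = 103: demand price = 44 − 0.07·103 = 36.79; supply price = 17 + 0.1·103 = 27.3.
Δq = 158.8235 − 103 = 55.8235; wedge = 36.79 − 27.3 = 9.49.
DWL = ½ × 55.8235 × 9.49 = 264.88.

264.88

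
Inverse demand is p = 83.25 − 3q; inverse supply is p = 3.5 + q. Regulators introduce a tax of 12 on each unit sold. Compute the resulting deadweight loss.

18

Competitive equilibrium: 83.25 − 3q = 3.5 + q → q* = 19.9375, p* = 23.4375.
With the tax, the buyer price exceeds the seller price by 12: (83.25 − 3q) − (3.5 + q) = 12 → q' = 16.9375.
Δq = 19.9375 − 16.9375 = 3; the wedge equals the tax, 12.
Deadweight loss = ½ × 3 × 12 = 18.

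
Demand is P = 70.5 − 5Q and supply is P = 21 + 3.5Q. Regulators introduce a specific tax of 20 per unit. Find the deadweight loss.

Competitive equilibrium: 70.5 − 5Q = 21 + 3.5Q → Q* = 5.8235, P* = 41.3824.
With the tax, the buyer price exceeds the seller price by 20: (70.5 − 5Q) − (21 + 3.5Q) = 20 → Q' = 3.4706.
ΔQ = 5.8235 − 3.4706 = 2.3529; the wedge equals the tax, 20.
Deadweight loss = ½ × 2.3529 × 20 = 23.53.

23.53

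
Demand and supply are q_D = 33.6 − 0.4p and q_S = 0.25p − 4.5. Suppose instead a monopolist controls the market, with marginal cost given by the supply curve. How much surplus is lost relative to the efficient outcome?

25.85

In inverse form: demand p = 84 − 2.5q, supply p = 18 + 4q.
Competitive equilibrium: 84 − 2.5q = 18 + 4q → q* = 10.1538, p* = 58.6154.
Marginal revenue: MR = 84 − 5q. Set MR = MC: 84 − 5q = 18 + 4q → q_m = 7.3333.
Price p_m = 84 − 2.5·7.3333 = 65.6668; MC(q_m) = 18 + 4·7.3333 = 47.3332.
Competitive q* = 10.1538, so Δq = 2.8205; wedge = 65.6668 − 47.3332 = 18.3336.
Deadweight loss = ½ × 2.8205 × 18.3336 = 25.85.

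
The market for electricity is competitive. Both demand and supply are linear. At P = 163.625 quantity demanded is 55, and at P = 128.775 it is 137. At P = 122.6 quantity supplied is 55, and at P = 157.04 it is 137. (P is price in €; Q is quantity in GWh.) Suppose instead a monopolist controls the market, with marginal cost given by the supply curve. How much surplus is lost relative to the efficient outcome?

€507.34

Demand slope = (128.775 − 163.625)/(137 − 55) = −0.425, so P = 187 − 0.425Q.
Supply slope = (157.04 − 122.6)/(137 − 55) = 0.42, so P = 99.5 + 0.42Q.
Competitive equilibrium: 187 − 0.425Q = 99.5 + 0.42Q → Q* = 103.5503, P* = 142.9911.
Marginal revenue: MR = 187 − 0.85Q. Set MR = MC: 187 − 0.85Q = 99.5 + 0.42Q → Q_m = 68.8976.
Price P_m = 187 − 0.425·68.8976 = 157.7185; MC(Q_m) = 99.5 + 0.42·68.8976 = 128.437.
Competitive Q* = 103.5503, so ΔQ = 34.6527; wedge = 157.7185 − 128.437 = 29.2815.
The triangle = ½ × 34.6527 × 29.2815 = €507.34.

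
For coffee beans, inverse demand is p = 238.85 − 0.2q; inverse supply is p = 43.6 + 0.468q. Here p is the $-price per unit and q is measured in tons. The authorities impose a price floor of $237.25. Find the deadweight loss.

Competitive equilibrium: 238.85 − 0.2q = 43.6 + 0.468q → q* = 292.2904, p* = 180.3919.
At the floor p = 237.25, quantity demanded = (238.85 − 237.25)/0.2 = 8.
Sellers' marginal cost at q' = 8: 43.6 + 0.468·8 = 47.344.
Δq = 292.2904 − 8 = 284.2904; wedge = 237.25 − 47.344 = 189.906.
The triangle = ½ × 284.2904 × 189.906 = $26994.23.

$26994.23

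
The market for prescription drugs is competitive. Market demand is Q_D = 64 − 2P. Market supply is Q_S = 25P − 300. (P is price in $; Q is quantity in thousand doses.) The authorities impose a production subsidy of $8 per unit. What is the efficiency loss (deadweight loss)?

In inverse form: demand P = 32 − 0.5Q, supply P = 12 + 0.04Q.
Competitive equilibrium: 32 − 0.5Q = 12 + 0.04Q → Q* = 37.037, P* = 13.4815.
The subsidy lowers effective supply by 8: P = 4 + 0.04Q.
New quantity: 32 − 0.5Q = 4 + 0.04Q → Q' = 51.8519.
Overproduction ΔQ = 51.8519 − 37.037 = 14.8149; wedge = subsidy = 8.
The triangle = ½ × 14.8149 × 8 = $59.26 thousand.

$59.26 thousand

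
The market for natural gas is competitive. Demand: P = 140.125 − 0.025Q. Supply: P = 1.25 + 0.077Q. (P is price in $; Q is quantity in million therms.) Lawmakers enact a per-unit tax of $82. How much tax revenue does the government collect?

Competitive equilibrium: 140.125 − 0.025Q = 1.25 + 0.077Q → Q* = 1361.5196, P* = 106.087.
With the tax, the buyer price exceeds the seller price by 82: (140.125 − 0.025Q) − (1.25 + 0.077Q) = 82 → Q' = 557.598.
Tax revenue = 82 × 557.598 = $45723.04 million.

$45723.04 million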